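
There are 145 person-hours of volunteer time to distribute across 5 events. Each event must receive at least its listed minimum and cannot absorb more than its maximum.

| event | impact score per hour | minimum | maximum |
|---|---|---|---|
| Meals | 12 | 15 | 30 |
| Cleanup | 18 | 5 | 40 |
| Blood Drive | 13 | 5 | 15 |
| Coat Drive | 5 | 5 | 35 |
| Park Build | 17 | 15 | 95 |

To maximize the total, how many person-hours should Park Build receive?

80

Meeting every minimum uses 15+5+5+5+15 = 45 person-hours, leaving 100.
Highest impact score per hour first: Cleanup 18 > Park Build 17 > Blood Drive 13 > Meals 12 > Coat Drive 5.
Cleanup takes 35 more to reach its cap of 40 ; 65 left.
Only 65 left; Park Build takes them to reach 80.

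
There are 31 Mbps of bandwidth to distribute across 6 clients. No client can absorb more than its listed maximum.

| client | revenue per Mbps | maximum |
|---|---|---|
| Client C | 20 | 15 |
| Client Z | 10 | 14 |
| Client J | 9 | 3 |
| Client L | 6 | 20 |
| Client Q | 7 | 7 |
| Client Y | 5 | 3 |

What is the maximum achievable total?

458

Highest revenue per Mbps first: Client C 20 > Client Z 10 > Client J 9 > Client Q 7 > Client L 6 > Client Y 5.
Client C: +15 to 15 (cap) — 16 left.
Client Z: +14 to 14 (cap) — 2 left.
Client J: +2 (room for 3) → 2. Pool exhausted.
Total = 20×15 + 10×14 + 9×2 = 458.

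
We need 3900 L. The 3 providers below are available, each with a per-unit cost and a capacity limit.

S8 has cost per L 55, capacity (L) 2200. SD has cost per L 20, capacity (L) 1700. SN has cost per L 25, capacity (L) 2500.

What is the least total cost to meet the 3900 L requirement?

89000

Fill from the cheapest provider first.
Take 1700 from SD at 20 — need 2200 more.
Take 2200 from SN at 25 to finish.
S8: unused.
Cost = 1700×20 + 2200×25 = 89000.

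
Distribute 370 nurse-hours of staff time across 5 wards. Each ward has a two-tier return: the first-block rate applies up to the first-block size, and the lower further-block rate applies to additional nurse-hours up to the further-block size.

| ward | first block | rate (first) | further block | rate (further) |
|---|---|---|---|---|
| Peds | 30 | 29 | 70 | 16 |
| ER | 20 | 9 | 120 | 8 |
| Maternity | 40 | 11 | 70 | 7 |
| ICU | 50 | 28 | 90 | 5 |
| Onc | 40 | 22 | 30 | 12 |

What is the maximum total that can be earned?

5970

Treat each block as its own option and order by rate: Peds/tier1 29 > ICU/tier1 28 > Onc/tier1 22 > Peds/tier2 16 > Onc/tier2 12 > Maternity/tier1 11 > ER/tier1 9 > ER/tier2 8 > Maternity/tier2 7 > ICU/tier2 5.
Peds/tier1 (29): +30 ; 340 left.
ICU/tier1 (28): +50 ; 290 left.
Onc tier1 at 22: fill all 40 ; 250 left.
Peds/tier2 (16): +70 ; 180 left.
Fill Onc tier2 block (30 at 12) ; 150 left.
Maternity tier1 at 11: fill all 40 ; 110 left.
ER tier1 at 9: fill all 20 ; 90 left.
ER/tier2: +90 of 120 at 8; pool empty.
Total = 29×30 + 28×50 + 22×40 + 16×70 + 12×30 + 11×40 + 9×20 + 8×90 = 5970.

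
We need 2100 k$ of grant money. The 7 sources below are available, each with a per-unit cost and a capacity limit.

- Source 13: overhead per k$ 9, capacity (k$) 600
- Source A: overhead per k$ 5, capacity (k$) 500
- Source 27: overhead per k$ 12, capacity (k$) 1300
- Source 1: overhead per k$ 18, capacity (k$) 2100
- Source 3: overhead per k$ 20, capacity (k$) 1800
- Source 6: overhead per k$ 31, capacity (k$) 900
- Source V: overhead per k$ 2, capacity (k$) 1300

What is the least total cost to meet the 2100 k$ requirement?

7800

Use sources in increasing cost order.
Source V at 2: take all 1300 k$ — 800 still needed.
Source A at 5: take all 500 k$ — 300 still needed.
Source 13 at 9: take 300 of its 600 — requirement met.
Source 27, Source 1, Source 3, Source 6: unused.
Cost = 1300×2 + 500×5 + 300×9 = 7800.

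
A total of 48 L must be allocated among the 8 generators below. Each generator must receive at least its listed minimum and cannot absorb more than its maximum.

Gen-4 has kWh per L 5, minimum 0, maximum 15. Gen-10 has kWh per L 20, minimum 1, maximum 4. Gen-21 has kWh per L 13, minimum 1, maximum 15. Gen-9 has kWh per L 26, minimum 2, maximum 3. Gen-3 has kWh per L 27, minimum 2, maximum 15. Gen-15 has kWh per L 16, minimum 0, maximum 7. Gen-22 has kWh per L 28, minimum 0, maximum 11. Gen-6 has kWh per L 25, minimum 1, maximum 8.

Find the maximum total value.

1180

Meeting every minimum uses 0+1+1+2+2+0+0+1 = 7 L, leaving 41.
Order the generators by kWh per L: Gen-22 28 > Gen-3 27 > Gen-9 26 > Gen-6 25 > Gen-10 20 > Gen-15 16 > Gen-21 13 > Gen-4 5.
Gen-22 takes 11 more to reach its cap of 11 ; 30 left.
Give Gen-3 13 more to hit its cap of 15 ; 17 left.
Give Gen-9 1 more to hit its cap of 3 ; 16 left.
Give Gen-6 7 more to hit its cap of 8 ; 9 left.
Gen-10: +3 to 4 (cap) ; 6 left.
Gen-15 has room for 7 more but only 6 remain, so it gets 6.
Total = 20×4 + 13×1 + 26×3 + 27×15 + 16×6 + 28×11 + 25×8 = 1180.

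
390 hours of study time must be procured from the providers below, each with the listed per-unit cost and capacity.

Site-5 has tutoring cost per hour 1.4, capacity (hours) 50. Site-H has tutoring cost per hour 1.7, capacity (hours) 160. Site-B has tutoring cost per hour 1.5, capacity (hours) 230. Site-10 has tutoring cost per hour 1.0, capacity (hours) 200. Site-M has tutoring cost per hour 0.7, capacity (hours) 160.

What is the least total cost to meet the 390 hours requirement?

354

Cheapest first:
Site-M at 0.7: take all 160 hours → 230 still needed.
Site-10 (1.0): use full 200 → 30 hours to go.
Site-5 at 1.4: take 30 of its 50 → requirement met.
Site-B, Site-H: unused.
Cost = 160×0.7 + 200×1.0 + 30×1.4 = 354.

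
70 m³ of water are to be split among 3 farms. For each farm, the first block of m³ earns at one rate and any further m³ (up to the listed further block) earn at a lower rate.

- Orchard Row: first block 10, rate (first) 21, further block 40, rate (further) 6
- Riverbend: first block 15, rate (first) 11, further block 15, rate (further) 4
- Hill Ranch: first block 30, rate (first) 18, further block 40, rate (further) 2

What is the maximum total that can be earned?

Rank every tier by rate: Orchard Row/T1 21 > Hill Ranch/T1 18 > Riverbend/T1 11 > Orchard Row/T2 6 > Riverbend/T2 4 > Hill Ranch/T2 2.
Fill Orchard Row T1 block (10 at 21) — 60 left.
Fill Hill Ranch T1 block (30 at 18) — 30 left.
Riverbend/T1 (11): +15 — 15 left.
Orchard Row T2 at 6: only 15 left, fill 15.
Total = 21×10 + 18×30 + 11×15 + 6×15 = 1005.

1005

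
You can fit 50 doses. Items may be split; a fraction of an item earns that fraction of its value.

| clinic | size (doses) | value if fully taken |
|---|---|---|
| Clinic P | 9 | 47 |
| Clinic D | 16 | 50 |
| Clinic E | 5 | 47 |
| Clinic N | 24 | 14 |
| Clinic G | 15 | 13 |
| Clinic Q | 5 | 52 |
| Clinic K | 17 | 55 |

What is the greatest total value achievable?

244.75

Best value per unit of size first: Clinic Q 52/5≈10.4, Clinic E 47/5≈9.4, Clinic P 47/9≈5.22, Clinic K 55/17≈3.24, Clinic D 50/16≈3.12, Clinic G 13/15≈0.867, Clinic N 14/24≈0.583.
All 5 doses of Clinic Q fit (value 52) — 45 remain.
All 5 doses of Clinic E fit (value 47) — 40 remain.
Take all of Clinic P (9 doses, value 47) — 31 doses left.
All 17 doses of Clinic K fit (value 55) — 14 remain.
Fill the last 14 doses with part of Clinic D: 14/16 of it earns 43.75.
Total value = 244.75.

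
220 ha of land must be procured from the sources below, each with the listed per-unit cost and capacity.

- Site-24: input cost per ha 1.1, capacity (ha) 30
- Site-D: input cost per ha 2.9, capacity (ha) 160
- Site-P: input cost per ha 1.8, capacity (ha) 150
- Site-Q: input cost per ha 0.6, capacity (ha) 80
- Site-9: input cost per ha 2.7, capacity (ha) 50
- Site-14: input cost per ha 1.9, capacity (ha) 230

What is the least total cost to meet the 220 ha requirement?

279

Use sources in increasing cost order.
Take 80 from Site-Q at 0.6 ; need 140 more.
Site-24 at 1.1: take all 30 ha ; 110 still needed.
Site-P (1.8): take the remaining 110 ; done.
Site-14, Site-9, Site-D: unused.
Cost = 80×0.6 + 30×1.1 + 110×1.8 = 279.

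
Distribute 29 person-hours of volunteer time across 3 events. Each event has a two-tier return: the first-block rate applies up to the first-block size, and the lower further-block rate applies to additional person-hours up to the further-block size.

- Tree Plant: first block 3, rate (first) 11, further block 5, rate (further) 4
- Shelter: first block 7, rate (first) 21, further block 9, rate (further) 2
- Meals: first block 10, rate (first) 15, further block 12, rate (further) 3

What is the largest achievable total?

362

Rank every tier by rate: Shelter/tier1 21 > Meals/tier1 15 > Tree Plant/tier1 11 > Tree Plant/tier2 4 > Meals/tier2 3 > Shelter/tier2 2.
Fill Shelter tier1 block (7 at 21) — 22 left.
Meals/tier1 (15): +10 — 12 left.
Tree Plant/tier1 (11): +3 — 9 left.
Fill Tree Plant tier2 block (5 at 4) — 4 left.
Meals/tier2: +4 of 12 at 3; pool empty.
Total = 21×7 + 15×10 + 11×3 + 4×5 + 3×4 = 362.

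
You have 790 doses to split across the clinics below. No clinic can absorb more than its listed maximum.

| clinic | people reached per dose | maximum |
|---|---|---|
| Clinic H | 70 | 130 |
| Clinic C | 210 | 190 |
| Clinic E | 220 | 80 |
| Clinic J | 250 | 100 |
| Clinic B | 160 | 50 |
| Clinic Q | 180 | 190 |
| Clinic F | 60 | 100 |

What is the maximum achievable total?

136800

Highest people reached per dose first: Clinic J 250 > Clinic E 220 > Clinic C 210 > Clinic Q 180 > Clinic B 160 > Clinic H 70 > Clinic F 60.
Clinic J takes 100 to reach its cap of 100 ; 690 left.
Clinic E takes 80 to reach its cap of 80 ; 610 left.
Clinic C: +190 to 190 (cap) ; 420 left.
Clinic Q takes 190 to reach its cap of 190 ; 230 left.
Clinic B takes 50 to reach its cap of 50 ; 180 left.
Clinic H: +130 to 130 (cap) ; 50 left.
Clinic F has room for 100 but only 50 remain, so it gets 50.
Total = 70×130 + 210×190 + 220×80 + 250×100 + 160×50 + 180×190 + 60×50 = 136800.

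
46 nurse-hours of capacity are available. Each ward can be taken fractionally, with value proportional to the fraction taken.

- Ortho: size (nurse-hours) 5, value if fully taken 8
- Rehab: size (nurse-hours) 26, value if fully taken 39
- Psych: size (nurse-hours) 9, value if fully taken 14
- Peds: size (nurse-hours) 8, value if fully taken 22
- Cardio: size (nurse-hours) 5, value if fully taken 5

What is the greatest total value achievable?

80

Sort by value density: Peds 22/8≈2.75, Ortho 8/5≈1.6, Psych 14/9≈1.56, Rehab 39/26≈1.5, Cardio 5/5≈1.
Take all of Peds (8 nurse-hours, value 22) — 38 nurse-hours left.
Take all of Ortho (5 nurse-hours, value 8) — 33 nurse-hours left.
Take all of Psych (9 nurse-hours, value 14) — 24 nurse-hours left.
24 nurse-hours left: a 24/26 share of Rehab gives 39×24/26 = 36.
Total value = 80.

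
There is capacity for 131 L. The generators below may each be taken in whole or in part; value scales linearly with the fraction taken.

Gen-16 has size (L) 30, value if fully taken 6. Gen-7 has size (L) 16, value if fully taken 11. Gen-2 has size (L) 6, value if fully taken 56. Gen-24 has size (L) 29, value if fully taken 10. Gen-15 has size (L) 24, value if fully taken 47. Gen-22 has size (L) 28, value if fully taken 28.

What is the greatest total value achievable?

157.6

Best value per unit of size first: Gen-2 56/6≈9.33, Gen-15 47/24≈1.96, Gen-22 28/28≈1, Gen-7 11/16≈0.688, Gen-24 10/29≈0.345, Gen-16 6/30≈0.2.
Gen-2: take in full, 6 L for value 56 ; 125 left.
Gen-15: take in full, 24 L for value 47 ; 101 left.
All 28 L of Gen-22 fit (value 28) ; 73 remain.
Gen-7: take in full, 16 L for value 11 ; 57 left.
All 29 L of Gen-24 fit (value 10) ; 28 remain.
Fill the last 28 L with part of Gen-16: 28/30 of it earns 5.6.
Total value = 157.6.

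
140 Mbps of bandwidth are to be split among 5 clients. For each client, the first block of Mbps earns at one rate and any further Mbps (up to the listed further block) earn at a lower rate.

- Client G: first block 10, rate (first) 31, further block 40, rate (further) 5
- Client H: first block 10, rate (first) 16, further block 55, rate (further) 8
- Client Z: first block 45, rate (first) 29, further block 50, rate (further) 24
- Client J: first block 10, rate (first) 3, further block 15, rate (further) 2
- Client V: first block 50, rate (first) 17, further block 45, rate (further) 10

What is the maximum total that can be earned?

Order all 10 blocks by rate: Client G/T1 31 > Client Z/T1 29 > Client Z/T2 24 > Client V/T1 17 > Client H/T1 16 > Client V/T2 10 > Client H/T2 8 > Client G/T2 5 > Client J/T1 3 > Client J/T2 2.
Fill Client G T1 block (10 at 31) ; 130 left.
Client Z T1 at 29: fill all 45 ; 85 left.
Client Z/T2 (24): +50 ; 35 left.
Client V/T1: +35 of 50 at 17; pool empty.
Total = 31×10 + 29×45 + 24×50 + 17×35 = 3410.

3410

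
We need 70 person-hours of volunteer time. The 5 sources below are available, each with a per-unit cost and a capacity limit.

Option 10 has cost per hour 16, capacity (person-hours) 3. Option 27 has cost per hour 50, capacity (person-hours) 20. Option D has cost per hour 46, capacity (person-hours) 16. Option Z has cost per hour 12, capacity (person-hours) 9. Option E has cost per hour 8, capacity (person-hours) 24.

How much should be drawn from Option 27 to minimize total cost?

Use sources in increasing cost order.
Option E (8): use full 24 → 46 person-hours to go.
Option Z at 12: take all 9 person-hours → 37 still needed.
Option 10 at 16: take all 3 person-hours → 34 still needed.
Take 16 from Option D at 46 → need 18 more.
Take 18 from Option 27 at 50 to finish.

18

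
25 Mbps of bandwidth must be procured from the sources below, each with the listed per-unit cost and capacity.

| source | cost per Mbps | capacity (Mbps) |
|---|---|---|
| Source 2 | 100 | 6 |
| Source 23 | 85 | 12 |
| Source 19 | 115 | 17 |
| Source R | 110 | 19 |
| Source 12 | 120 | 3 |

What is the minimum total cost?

2390

Cheapest first:
Take 12 from Source 23 at 85 — need 13 more.
Take 6 from Source 2 at 100 — need 7 more.
Take 7 from Source R at 110 to finish.
Source 19, Source 12: unused.
Cost = 12×85 + 6×100 + 7×110 = 2390.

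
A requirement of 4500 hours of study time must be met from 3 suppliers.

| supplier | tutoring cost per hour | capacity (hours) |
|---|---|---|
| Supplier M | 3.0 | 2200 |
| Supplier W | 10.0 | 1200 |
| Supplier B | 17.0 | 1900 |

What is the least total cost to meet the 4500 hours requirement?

Fill from the cheapest supplier first.
Supplier M (3.0): use full 2200 ; 2300 hours to go.
Supplier W at 10.0: take all 1200 hours ; 1100 still needed.
Supplier B at 17.0: take 1100 of its 1900 ; requirement met.
Cost = 2200×3.0 + 1200×10.0 + 1100×17.0 = 37300.

37300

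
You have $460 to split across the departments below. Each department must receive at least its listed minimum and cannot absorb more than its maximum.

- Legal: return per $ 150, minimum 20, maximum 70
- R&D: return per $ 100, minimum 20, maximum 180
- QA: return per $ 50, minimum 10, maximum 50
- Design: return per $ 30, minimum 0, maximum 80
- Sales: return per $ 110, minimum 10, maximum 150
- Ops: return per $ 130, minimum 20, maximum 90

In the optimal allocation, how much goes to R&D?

140

Meeting every minimum uses 20+20+10+0+10+20 = 80 $, leaving 380.
Rank by return per $: Legal 150 > Ops 130 > Sales 110 > R&D 100 > QA 50 > Design 30.
Legal takes 50 more to reach its cap of 70 ; 330 left.
Ops: +70 to 90 (cap) ; 260 left.
Sales takes 140 more to reach its cap of 150 ; 120 left.
Only 120 left; R&D takes them to reach 140.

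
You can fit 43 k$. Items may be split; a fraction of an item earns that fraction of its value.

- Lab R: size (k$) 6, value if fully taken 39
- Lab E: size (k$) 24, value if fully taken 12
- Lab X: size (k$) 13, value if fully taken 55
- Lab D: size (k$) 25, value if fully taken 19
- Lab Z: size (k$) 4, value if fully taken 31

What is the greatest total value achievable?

Rank by value-to-size ratio: Lab Z 31/4≈7.75, Lab R 39/6≈6.5, Lab X 55/13≈4.23, Lab D 19/25≈0.76, Lab E 12/24≈0.5.
All 4 k$ of Lab Z fit (value 31) — 39 remain.
All 6 k$ of Lab R fit (value 39) — 33 remain.
Take all of Lab X (13 k$, value 55) — 20 k$ left.
20 k$ left: a 20/25 share of Lab D gives 19×20/25 = 15.2.
Total value = 140.2.

140.2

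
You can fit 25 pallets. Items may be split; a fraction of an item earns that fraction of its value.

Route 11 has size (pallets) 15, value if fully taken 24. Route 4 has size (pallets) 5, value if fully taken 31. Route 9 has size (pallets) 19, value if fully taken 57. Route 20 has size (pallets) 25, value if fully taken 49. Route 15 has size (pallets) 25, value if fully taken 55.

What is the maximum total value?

90.2

Sort by value density: Route 4 31/5≈6.2, Route 9 57/19≈3, Route 15 55/25≈2.2, Route 20 49/25≈1.96, Route 11 24/15≈1.6.
Route 4: take in full, 5 pallets for value 31 ; 20 left.
Take all of Route 9 (19 pallets, value 57) ; 1 pallets left.
1 pallets left: a 1/25 share of Route 15 gives 55×1/25 = 2.2.
Total value = 90.2.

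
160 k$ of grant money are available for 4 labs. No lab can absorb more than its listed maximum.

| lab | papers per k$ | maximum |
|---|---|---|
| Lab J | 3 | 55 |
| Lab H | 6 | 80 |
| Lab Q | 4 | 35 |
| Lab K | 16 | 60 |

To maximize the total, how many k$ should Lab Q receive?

Order the labs by papers per k$: Lab K 16 > Lab H 6 > Lab Q 4 > Lab J 3.
Lab K takes 60 to reach its cap of 60 → 100 left.
Lab H takes 80 to reach its cap of 80 → 20 left.
Lab Q has room for 35 but only 20 remain, so it gets 20.

20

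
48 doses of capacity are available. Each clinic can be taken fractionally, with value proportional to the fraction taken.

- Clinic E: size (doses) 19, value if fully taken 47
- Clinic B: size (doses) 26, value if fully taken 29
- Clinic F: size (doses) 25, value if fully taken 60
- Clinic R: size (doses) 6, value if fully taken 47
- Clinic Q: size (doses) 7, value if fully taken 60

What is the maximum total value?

192.4

Best value per unit of size first: Clinic Q 60/7≈8.57, Clinic R 47/6≈7.83, Clinic E 47/19≈2.47, Clinic F 60/25≈2.4, Clinic B 29/26≈1.12.
All 7 doses of Clinic Q fit (value 60) — 41 remain.
Take all of Clinic R (6 doses, value 47) — 35 doses left.
Take all of Clinic E (19 doses, value 47) — 16 doses left.
16 doses left: a 16/25 share of Clinic F gives 60×16/25 = 38.4.
Total value = 192.4.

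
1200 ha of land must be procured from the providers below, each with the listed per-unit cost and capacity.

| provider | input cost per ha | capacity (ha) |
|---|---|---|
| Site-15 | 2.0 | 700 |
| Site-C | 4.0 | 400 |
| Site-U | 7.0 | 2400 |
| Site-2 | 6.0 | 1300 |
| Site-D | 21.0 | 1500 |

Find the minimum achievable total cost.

3600

Cheapest first:
Site-15 (2.0): use full 700 → 500 ha to go.
Take 400 from Site-C at 4.0 → need 100 more.
Take 100 from Site-2 at 6.0 to finish.
Site-U, Site-D: unused.
Cost = 700×2.0 + 400×4.0 + 100×6.0 = 3600.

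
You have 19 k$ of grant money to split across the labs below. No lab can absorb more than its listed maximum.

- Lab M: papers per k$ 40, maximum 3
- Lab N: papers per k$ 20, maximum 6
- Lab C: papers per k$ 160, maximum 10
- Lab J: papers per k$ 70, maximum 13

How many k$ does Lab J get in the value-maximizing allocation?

Rank by papers per k$: Lab C 160 > Lab J 70 > Lab M 40 > Lab N 20.
Lab C: +10 to 10 (cap) ; 9 left.
Lab J: +9 (room for 13) → 9. Pool exhausted.

9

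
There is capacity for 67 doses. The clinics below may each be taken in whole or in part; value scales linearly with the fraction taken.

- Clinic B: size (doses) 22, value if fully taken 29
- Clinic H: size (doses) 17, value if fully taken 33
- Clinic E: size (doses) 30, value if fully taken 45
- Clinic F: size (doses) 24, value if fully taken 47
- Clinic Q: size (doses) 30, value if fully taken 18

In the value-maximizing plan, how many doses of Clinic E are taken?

26

Rank by value-to-size ratio: Clinic F 47/24≈1.96, Clinic H 33/17≈1.94, Clinic E 45/30≈1.5, Clinic B 29/22≈1.32, Clinic Q 18/30≈0.6.
Take all of Clinic F (24 doses, value 47) ; 43 doses left.
Take all of Clinic H (17 doses, value 33) ; 26 doses left.
26 doses left: a 26/30 share of Clinic E gives 45×26/30 = 39.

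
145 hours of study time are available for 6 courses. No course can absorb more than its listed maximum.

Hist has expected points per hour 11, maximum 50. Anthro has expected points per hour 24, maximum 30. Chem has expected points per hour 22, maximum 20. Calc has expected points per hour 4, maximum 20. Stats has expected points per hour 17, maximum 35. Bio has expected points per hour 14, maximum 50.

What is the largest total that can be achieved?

2565

Rank by expected points per hour: Anthro 24 > Chem 22 > Stats 17 > Bio 14 > Hist 11 > Calc 4.
Give Anthro 30 to hit its cap of 30 → 115 left.
Chem: +20 to 20 (cap) → 95 left.
Stats takes 35 to reach its cap of 35 → 60 left.
Give Bio 50 to hit its cap of 50 → 10 left.
Hist: +10 (room for 50) → 10. Pool exhausted.
Total = 11×10 + 24×30 + 22×20 + 17×35 + 14×50 = 2565.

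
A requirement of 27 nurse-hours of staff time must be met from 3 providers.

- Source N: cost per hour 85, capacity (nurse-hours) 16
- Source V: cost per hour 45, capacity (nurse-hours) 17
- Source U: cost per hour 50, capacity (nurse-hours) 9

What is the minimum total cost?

1300

Use providers in increasing cost order.
Take 17 from Source V at 45 — need 10 more.
Take 9 from Source U at 50 — need 1 more.
Source N at 85: take 1 of its 16 — requirement met.
Cost = 17×45 + 9×50 + 1×85 = 1300.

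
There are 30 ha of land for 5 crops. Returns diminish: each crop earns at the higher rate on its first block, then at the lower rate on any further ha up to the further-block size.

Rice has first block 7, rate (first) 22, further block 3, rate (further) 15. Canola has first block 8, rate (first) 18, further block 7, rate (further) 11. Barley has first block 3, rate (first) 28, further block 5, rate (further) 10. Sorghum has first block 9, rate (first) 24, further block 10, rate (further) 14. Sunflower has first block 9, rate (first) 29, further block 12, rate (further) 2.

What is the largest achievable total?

751

Treat each block as its own option and order by rate: Sunflower/T1 29 > Barley/T1 28 > Sorghum/T1 24 > Rice/T1 22 > Canola/T1 18 > Rice/T2 15 > Sorghum/T2 14 > Canola/T2 11 > Barley/T2 10 > Sunflower/T2 2.
Sunflower/T1 (29): +9 → 21 left.
Barley T1 at 28: fill all 3 → 18 left.
Sorghum T1 at 24: fill all 9 → 9 left.
Fill Rice T1 block (7 at 22) → 2 left.
Canola T1 at 18: only 2 left, fill 2.
Total = 29×9 + 28×3 + 24×9 + 22×7 + 18×2 = 751.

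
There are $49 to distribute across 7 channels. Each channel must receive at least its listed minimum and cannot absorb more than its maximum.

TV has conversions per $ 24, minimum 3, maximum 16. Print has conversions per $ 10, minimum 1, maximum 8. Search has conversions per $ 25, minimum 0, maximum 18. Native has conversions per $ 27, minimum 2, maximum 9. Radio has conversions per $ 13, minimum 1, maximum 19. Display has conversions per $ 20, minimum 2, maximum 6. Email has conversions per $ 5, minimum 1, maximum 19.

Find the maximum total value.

1165

Meeting every minimum uses 3+1+0+2+1+2+1 = 10 $, leaving 39.
Highest conversions per $ first: Native 27 > Search 25 > TV 24 > Display 20 > Radio 13 > Print 10 > Email 5.
Native: +7 to 9 (cap) ; 32 left.
Give Search 18 more to hit its cap of 18 ; 14 left.
TV takes 13 more to reach its cap of 16 ; 1 left.
Only 1 left; Display takes them to reach 3.
Total = 24×16 + 10×1 + 25×18 + 27×9 + 13×1 + 20×3 + 5×1 = 1165.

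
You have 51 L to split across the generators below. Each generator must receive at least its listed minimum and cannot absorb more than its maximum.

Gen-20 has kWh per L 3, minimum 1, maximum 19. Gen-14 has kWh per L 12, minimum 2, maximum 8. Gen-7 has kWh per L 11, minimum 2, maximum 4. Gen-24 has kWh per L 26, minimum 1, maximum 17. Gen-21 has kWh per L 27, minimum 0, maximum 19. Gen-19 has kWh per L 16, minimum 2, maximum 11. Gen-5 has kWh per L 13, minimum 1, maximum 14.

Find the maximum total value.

1161

Meeting every minimum uses 1+2+2+1+0+2+1 = 9 L, leaving 42.
Highest kWh per L first: Gen-21 27 > Gen-24 26 > Gen-19 16 > Gen-5 13 > Gen-14 12 > Gen-7 11 > Gen-20 3.
Give Gen-21 19 more to hit its cap of 19 → 23 left.
Give Gen-24 16 more to hit its cap of 17 → 7 left.
Gen-19: +7 (room for 9) → 9. Pool exhausted.
Total = 3×1 + 12×2 + 11×2 + 26×17 + 27×19 + 16×9 + 13×1 = 1161.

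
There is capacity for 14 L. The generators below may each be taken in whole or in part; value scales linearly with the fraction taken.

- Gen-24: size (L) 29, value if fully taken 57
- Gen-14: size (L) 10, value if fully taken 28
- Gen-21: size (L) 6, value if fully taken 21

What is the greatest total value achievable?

43.4

Best value per unit of size first: Gen-21 21/6≈3.5, Gen-14 28/10≈2.8, Gen-24 57/29≈1.97.
All 6 L of Gen-21 fit (value 21) — 8 remain.
Fill the last 8 L with part of Gen-14: 8/10 of it earns 22.4.
Total value = 43.4.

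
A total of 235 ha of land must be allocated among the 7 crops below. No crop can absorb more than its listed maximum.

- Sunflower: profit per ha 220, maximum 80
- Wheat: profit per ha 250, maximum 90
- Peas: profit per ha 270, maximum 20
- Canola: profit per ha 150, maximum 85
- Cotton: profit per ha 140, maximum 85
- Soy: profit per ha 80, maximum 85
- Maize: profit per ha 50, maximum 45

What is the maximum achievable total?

52250

Order the crops by profit per ha: Peas 270 > Wheat 250 > Sunflower 220 > Canola 150 > Cotton 140 > Soy 80 > Maize 50.
Give Peas 20 to hit its cap of 20 ; 215 left.
Wheat takes 90 to reach its cap of 90 ; 125 left.
Give Sunflower 80 to hit its cap of 80 ; 45 left.
Canola: +45 (room for 85) → 45. Pool exhausted.
Total = 220×80 + 250×90 + 270×20 + 150×45 = 52250.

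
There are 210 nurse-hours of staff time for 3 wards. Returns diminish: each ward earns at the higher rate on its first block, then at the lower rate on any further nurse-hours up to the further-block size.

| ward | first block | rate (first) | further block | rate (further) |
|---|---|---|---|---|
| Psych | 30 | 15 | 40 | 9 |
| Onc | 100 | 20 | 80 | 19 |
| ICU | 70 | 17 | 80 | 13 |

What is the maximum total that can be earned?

Rank every tier by rate: Onc/T1 20 > Onc/T2 19 > ICU/T1 17 > Psych/T1 15 > ICU/T2 13 > Psych/T2 9.
Fill Onc T1 block (100 at 20) — 110 left.
Fill Onc T2 block (80 at 19) — 30 left.
30 remain; put them into ICU T1 at 17.
Total = 20×100 + 19×80 + 17×30 = 4030.

4030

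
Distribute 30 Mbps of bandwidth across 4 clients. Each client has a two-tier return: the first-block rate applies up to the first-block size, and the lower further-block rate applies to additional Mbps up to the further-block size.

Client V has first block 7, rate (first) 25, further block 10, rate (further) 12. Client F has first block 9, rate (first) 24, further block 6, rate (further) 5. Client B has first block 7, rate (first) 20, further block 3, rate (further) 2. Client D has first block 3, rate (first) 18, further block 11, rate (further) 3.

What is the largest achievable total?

Rank every tier by rate: Client V/tier1 25 > Client F/tier1 24 > Client B/tier1 20 > Client D/tier1 18 > Client V/tier2 12 > Client F/tier2 5 > Client D/tier2 3 > Client B/tier2 2.
Client V/tier1 (25): +7 ; 23 left.
Client F tier1 at 24: fill all 9 ; 14 left.
Client B tier1 at 20: fill all 7 ; 7 left.
Client D/tier1 (18): +3 ; 4 left.
Client V/tier2: +4 of 10 at 12; pool empty.
Total = 25×7 + 24×9 + 20×7 + 18×3 + 12×4 = 633.

633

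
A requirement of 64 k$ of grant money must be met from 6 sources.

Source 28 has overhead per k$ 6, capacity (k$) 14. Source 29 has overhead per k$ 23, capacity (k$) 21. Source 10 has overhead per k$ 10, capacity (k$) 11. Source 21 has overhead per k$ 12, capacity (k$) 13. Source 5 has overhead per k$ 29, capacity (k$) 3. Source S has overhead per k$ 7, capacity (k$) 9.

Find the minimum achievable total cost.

Fill from the cheapest source first.
Source 28 (6): use full 14 → 50 k$ to go.
Source S (7): use full 9 → 41 k$ to go.
Source 10 (10): use full 11 → 30 k$ to go.
Source 21 at 12: take all 13 k$ → 17 still needed.
Take 17 from Source 29 at 23 to finish.
Source 5: unused.
Cost = 14×6 + 9×7 + 11×10 + 13×12 + 17×23 = 804.

804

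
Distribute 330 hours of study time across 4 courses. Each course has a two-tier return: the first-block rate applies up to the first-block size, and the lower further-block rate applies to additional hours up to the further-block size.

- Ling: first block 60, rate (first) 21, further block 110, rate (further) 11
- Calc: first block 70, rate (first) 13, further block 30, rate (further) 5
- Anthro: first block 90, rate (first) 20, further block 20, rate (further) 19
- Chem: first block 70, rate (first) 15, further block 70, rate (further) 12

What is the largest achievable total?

5640

Rank every tier by rate: Ling/tier1 21 > Anthro/tier1 20 > Anthro/tier2 19 > Chem/tier1 15 > Calc/tier1 13 > Chem/tier2 12 > Ling/tier2 11 > Calc/tier2 5.
Fill Ling tier1 block (60 at 21) — 270 left.
Fill Anthro tier1 block (90 at 20) — 180 left.
Fill Anthro tier2 block (20 at 19) — 160 left.
Chem tier1 at 15: fill all 70 — 90 left.
Calc/tier1 (13): +70 — 20 left.
Chem tier2 at 12: only 20 left, fill 20.
Total = 21×60 + 20×90 + 19×20 + 15×70 + 13×70 + 12×20 = 5640.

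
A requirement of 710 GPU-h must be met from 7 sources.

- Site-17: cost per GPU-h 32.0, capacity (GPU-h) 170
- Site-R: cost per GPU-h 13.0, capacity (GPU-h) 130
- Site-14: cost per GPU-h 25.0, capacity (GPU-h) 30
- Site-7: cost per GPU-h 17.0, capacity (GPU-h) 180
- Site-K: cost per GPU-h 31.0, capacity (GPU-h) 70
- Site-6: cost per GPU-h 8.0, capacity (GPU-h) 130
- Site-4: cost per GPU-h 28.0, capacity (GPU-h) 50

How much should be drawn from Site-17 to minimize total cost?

120

Fill from the cheapest source first.
Site-6 (8.0): use full 130 ; 580 GPU-h to go.
Site-R at 13.0: take all 130 GPU-h ; 450 still needed.
Take 180 from Site-7 at 17.0 ; need 270 more.
Site-14 (25.0): use full 30 ; 240 GPU-h to go.
Take 50 from Site-4 at 28.0 ; need 190 more.
Site-K (31.0): use full 70 ; 120 GPU-h to go.
Site-17 at 32.0: take 120 of its 170 ; requirement met.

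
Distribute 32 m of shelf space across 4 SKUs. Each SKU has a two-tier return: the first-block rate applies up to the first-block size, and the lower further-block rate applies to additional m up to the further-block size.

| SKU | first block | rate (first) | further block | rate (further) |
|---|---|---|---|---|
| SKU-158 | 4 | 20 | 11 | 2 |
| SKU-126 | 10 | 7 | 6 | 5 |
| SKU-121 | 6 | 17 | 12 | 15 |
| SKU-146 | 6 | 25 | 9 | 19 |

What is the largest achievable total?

608

Treat each block as its own option and order by rate: SKU-146/tier1 25 > SKU-158/tier1 20 > SKU-146/tier2 19 > SKU-121/tier1 17 > SKU-121/tier2 15 > SKU-126/tier1 7 > SKU-126/tier2 5 > SKU-158/tier2 2.
SKU-146/tier1 (25): +6 ; 26 left.
SKU-158 tier1 at 20: fill all 4 ; 22 left.
SKU-146/tier2 (19): +9 ; 13 left.
Fill SKU-121 tier1 block (6 at 17) ; 7 left.
7 remain; put them into SKU-121 tier2 at 15.
Total = 25×6 + 20×4 + 19×9 + 17×6 + 15×7 = 608.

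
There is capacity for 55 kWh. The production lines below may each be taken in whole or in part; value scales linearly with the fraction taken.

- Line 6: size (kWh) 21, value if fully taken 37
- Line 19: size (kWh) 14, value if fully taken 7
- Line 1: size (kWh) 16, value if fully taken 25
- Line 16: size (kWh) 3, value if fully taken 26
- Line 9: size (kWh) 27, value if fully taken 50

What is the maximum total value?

119.25

Rank by value-to-size ratio: Line 16 26/3≈8.67, Line 9 50/27≈1.85, Line 6 37/21≈1.76, Line 1 25/16≈1.56, Line 19 7/14≈0.5.
All 3 kWh of Line 16 fit (value 26) — 52 remain.
All 27 kWh of Line 9 fit (value 50) — 25 remain.
Take all of Line 6 (21 kWh, value 37) — 4 kWh left.
Fill the last 4 kWh with part of Line 1: 4/16 of it earns 6.25.
Total value = 119.25.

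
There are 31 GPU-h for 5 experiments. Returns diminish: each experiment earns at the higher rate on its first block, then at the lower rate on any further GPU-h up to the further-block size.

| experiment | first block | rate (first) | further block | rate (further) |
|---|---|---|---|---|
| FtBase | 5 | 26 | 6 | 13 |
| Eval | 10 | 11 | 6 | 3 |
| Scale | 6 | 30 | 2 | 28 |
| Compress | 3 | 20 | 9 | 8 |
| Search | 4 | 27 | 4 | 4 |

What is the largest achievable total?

667

Rank every tier by rate: Scale/T1 30 > Scale/T2 28 > Search/T1 27 > FtBase/T1 26 > Compress/T1 20 > FtBase/T2 13 > Eval/T1 11 > Compress/T2 8 > Search/T2 4 > Eval/T2 3.
Scale T1 at 30: fill all 6 — 25 left.
Scale T2 at 28: fill all 2 — 23 left.
Search T1 at 27: fill all 4 — 19 left.
FtBase T1 at 26: fill all 5 — 14 left.
Compress/T1 (20): +3 — 11 left.
FtBase T2 at 13: fill all 6 — 5 left.
Eval/T1: +5 of 10 at 11; pool empty.
Total = 30×6 + 28×2 + 27×4 + 26×5 + 20×3 + 13×6 + 11×5 = 667.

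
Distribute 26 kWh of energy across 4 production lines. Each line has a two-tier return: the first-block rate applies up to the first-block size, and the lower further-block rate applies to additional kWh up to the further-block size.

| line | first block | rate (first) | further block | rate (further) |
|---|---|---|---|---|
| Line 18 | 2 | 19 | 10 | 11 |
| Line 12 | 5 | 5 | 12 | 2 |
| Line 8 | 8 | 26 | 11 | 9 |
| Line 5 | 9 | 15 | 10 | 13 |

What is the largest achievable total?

472

Treat each block as its own option and order by rate: Line 8/tier1 26 > Line 18/tier1 19 > Line 5/tier1 15 > Line 5/tier2 13 > Line 18/tier2 11 > Line 8/tier2 9 > Line 12/tier1 5 > Line 12/tier2 2.
Fill Line 8 tier1 block (8 at 26) → 18 left.
Line 18 tier1 at 19: fill all 2 → 16 left.
Line 5 tier1 at 15: fill all 9 → 7 left.
7 remain; put them into Line 5 tier2 at 13.
Total = 26×8 + 19×2 + 15×9 + 13×7 = 472.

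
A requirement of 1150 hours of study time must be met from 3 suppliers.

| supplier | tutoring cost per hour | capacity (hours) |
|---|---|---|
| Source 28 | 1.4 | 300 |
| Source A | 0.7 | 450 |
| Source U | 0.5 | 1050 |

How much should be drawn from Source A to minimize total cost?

Fill from the cheapest supplier first.
Source U at 0.5: take all 1050 hours → 100 still needed.
Take 100 from Source A at 0.7 to finish.
Source 28: unused.

100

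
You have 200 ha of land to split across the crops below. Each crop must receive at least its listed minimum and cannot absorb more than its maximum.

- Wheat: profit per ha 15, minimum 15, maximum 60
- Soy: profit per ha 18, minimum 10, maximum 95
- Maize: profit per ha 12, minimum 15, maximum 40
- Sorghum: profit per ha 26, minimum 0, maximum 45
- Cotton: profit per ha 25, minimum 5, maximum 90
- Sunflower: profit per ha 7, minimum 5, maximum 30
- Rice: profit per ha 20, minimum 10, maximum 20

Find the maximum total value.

Meeting every minimum uses 15+10+15+0+5+5+10 = 60 ha, leaving 140.
Highest profit per ha first: Sorghum 26 > Cotton 25 > Rice 20 > Soy 18 > Wheat 15 > Maize 12 > Sunflower 7.
Sorghum takes 45 more to reach its cap of 45 — 95 left.
Cotton: +85 to 90 (cap) — 10 left.
Give Rice 10 more to hit its cap of 20 — 0 left.
Total = 15×15 + 18×10 + 12×15 + 26×45 + 25×90 + 7×5 + 20×20 = 4440.

4440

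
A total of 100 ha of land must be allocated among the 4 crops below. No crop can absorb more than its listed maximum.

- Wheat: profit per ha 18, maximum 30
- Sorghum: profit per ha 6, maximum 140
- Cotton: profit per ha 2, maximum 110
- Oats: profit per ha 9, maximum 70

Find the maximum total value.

1170

Highest profit per ha first: Wheat 18 > Oats 9 > Sorghum 6 > Cotton 2.
Wheat: +30 to 30 (cap) — 70 left.
Oats: +70 to 70 (cap) — 0 left.
Total = 18×30 + 9×70 = 1170.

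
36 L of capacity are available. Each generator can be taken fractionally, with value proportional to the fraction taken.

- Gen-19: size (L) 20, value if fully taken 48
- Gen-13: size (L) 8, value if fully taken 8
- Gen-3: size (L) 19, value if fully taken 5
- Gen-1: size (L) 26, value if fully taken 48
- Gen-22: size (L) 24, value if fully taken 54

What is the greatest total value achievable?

Rank by value-to-size ratio: Gen-19 48/20≈2.4, Gen-22 54/24≈2.25, Gen-1 48/26≈1.85, Gen-13 8/8≈1, Gen-3 5/19≈0.263.
Gen-19: take in full, 20 L for value 48 → 16 left.
16 L left: a 16/24 share of Gen-22 gives 54×16/24 = 36.
Total value = 84.

84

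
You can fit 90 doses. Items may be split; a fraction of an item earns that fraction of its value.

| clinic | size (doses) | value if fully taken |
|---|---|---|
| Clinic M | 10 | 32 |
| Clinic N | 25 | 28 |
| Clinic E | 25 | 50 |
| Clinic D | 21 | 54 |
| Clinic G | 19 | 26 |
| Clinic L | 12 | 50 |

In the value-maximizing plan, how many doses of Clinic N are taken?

3

Rank by value-to-size ratio: Clinic L 50/12≈4.17, Clinic M 32/10≈3.2, Clinic D 54/21≈2.57, Clinic E 50/25≈2, Clinic G 26/19≈1.37, Clinic N 28/25≈1.12.
Take all of Clinic L (12 doses, value 50) ; 78 doses left.
All 10 doses of Clinic M fit (value 32) ; 68 remain.
All 21 doses of Clinic D fit (value 54) ; 47 remain.
Clinic E: take in full, 25 doses for value 50 ; 22 left.
All 19 doses of Clinic G fit (value 26) ; 3 remain.
Fill the last 3 doses with part of Clinic N: 3/25 of it earns 3.36.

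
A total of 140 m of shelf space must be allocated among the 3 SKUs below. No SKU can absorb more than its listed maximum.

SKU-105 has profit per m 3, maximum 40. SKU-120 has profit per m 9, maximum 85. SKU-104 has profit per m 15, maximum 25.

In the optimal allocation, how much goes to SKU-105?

30

Highest profit per m first: SKU-104 15 > SKU-120 9 > SKU-105 3.
SKU-104: +25 to 25 (cap) — 115 left.
Give SKU-120 85 to hit its cap of 85 — 30 left.
SKU-105 has room for 40 but only 30 remain, so it gets 30.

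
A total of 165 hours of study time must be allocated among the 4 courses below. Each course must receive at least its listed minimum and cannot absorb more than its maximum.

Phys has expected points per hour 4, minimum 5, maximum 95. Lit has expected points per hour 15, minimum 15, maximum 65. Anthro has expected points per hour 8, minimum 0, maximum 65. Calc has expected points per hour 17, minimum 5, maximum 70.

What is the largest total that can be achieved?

2385

Meeting every minimum uses 5+15+0+5 = 25 hours, leaving 140.
Highest expected points per hour first: Calc 17 > Lit 15 > Anthro 8 > Phys 4.
Calc takes 65 more to reach its cap of 70 ; 75 left.
Lit: +50 to 65 (cap) ; 25 left.
Only 25 left; Anthro takes them to reach 25.
Total = 4×5 + 15×65 + 8×25 + 17×70 = 2385.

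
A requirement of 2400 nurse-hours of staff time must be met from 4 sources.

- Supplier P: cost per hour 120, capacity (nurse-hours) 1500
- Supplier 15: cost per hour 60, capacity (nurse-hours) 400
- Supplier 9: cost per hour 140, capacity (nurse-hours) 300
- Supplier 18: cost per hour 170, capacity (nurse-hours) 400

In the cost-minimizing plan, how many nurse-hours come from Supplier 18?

Fill from the cheapest source first.
Supplier 15 (60): use full 400 — 2000 nurse-hours to go.
Supplier P (120): use full 1500 — 500 nurse-hours to go.
Take 300 from Supplier 9 at 140 — need 200 more.
Take 200 from Supplier 18 at 170 to finish.

200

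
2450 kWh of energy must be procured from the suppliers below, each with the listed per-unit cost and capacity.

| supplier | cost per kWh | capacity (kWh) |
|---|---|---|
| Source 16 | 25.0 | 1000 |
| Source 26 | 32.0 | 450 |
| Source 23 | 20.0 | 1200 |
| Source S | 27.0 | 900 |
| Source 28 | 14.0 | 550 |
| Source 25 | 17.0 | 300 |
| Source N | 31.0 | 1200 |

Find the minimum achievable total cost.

Fill from the cheapest supplier first.
Source 28 at 14.0: take all 550 kWh ; 1900 still needed.
Source 25 at 17.0: take all 300 kWh ; 1600 still needed.
Source 23 (20.0): use full 1200 ; 400 kWh to go.
Source 16 (25.0): take the remaining 400 ; done.
Source S, Source N, Source 26: unused.
Cost = 550×14.0 + 300×17.0 + 1200×20.0 + 400×25.0 = 46800.

46800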